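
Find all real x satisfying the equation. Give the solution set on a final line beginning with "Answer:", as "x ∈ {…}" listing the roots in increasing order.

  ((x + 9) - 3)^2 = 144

Step 1. [((x + 9) - 3)^2 = 144] LHS squared, RHS 144 ≥ 0: apply √ (±) ⇒ sqrt: (x + 9) - 3 = 12 or -12.
Step 2. [(x + 9) - 3 = 12 or -12] peel the -3: add 3 from each side ⇒ sub: x + 9 = 15 or -9.
Step 3. [x + 9 = 15 or -9] subtract 9: x sits inside (… + 9), so sub: x = 6 or -18.

Answer: x ∈ {-18, 6}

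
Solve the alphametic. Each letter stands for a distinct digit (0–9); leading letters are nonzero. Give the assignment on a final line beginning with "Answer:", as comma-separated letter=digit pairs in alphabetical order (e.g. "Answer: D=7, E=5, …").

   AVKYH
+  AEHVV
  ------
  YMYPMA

Step 1. [col 1: H + V ≡ A (mod 10)] column 1 (H + V ≡ A (mod 10), carry-in 0) doesn't pin A yet; pick A=7 and continue. So A=7.
Step 2. [col 1: H + V ≡ A (mod 10)] column 1 (H + V ≡ A (mod 10), carry-in 0) doesn't pin V yet; pick V=4 and continue, so V=4.
Step 3. [Y] Y is the leading digit of a 6-digit sum of two 5-digit numbers; the final carry is exactly 1, so Y=1.
Step 4. [col 1: H + V ≡ A (mod 10)] column 1: given V=4, A=7, carry-in 0, and digits 1,4,7 already taken and all letters distinct, H+V≡A (mod 10) forces H=3 ⇒ H=3.
Step 5. [col 2: Y + V ≡ M (mod 10)] column 2 reads Y+V+carry(0)=M with Y=1, V=4; with digits 1,3,4,7 already taken and all letters distinct, the only value for M is 5 ⇒ M=5.
Step 6. [col 3: K + H ≡ P (mod 10)] no forcing yet in column 3 (carry-in 0); K=9 is free and consistent — try it ⇒ K=9.
Step 7. [col 3: K + H ≡ P (mod 10)] from column 3 (K=9, H=3, carry-in 0, digits 1,3,4,5,7,9 already taken and all letters distinct): P must equal 2. So P=2.
Step 8. [col 4: V + E ≡ Y (mod 10)] in column 4 we have V+E≡Y with carry-in 1; given V=4, Y=1 and digits 1,2,3,4,5,7,9 already taken and all letters distinct, that pins E to 6, so E=6.

Answer: A=7, E=6, H=3, K=9, M=5, P=2, V=4, Y=1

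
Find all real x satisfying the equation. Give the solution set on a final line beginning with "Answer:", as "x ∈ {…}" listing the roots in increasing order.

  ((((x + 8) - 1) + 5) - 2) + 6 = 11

Step 1. [((((x + 8) - 1) + 5) - 2) + 6 = 11] subtract 6: x sits inside (… + 6) ⇒ sub: (((x + 8) - 1) + 5) - 2 = 5.
Step 2. [(((x + 8) - 1) + 5) - 2 = 5] the outer -2 inverts by adding 2. So sub: ((x + 8) - 1) + 5 = 7.
Step 3. [((x + 8) - 1) + 5 = 7] +5 is outermost — subtract 5 both sides, so sub: (x + 8) - 1 = 2.
Step 4. [(x + 8) - 1 = 2] -1 is outermost — add 1 both sides ⇒ sub: x + 8 = 3.
Step 5. [x + 8 = 3] peel the +8: subtract 8 from each side ⇒ sub: x = -5.

Answer: x ∈ {-5}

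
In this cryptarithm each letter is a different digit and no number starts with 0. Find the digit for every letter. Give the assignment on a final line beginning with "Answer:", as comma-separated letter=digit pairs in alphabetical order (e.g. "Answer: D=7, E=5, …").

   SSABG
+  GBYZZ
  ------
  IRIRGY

Step 1. [I] I is the leading digit of a 6-digit sum of two 5-digit numbers; the final carry is exactly 1 ⇒ I=1.
Step 2. [col 1: G + Z ≡ Y (mod 10)] Z=8 is one option consistent with column 1 (G + Z ≡ Y (mod 10), carry-in 0) — take it ⇒ Z=8.
Step 3. [col 1: G + Z ≡ Y (mod 10)] Y=4 is one option consistent with column 1 (G + Z ≡ Y (mod 10), carry-in 0) — take it, so Y=4.
Step 4. [col 1: G + Z ≡ Y (mod 10)] from column 1 (Z=8, Y=4, carry-in 0, digits 1,4,8 already taken and all letters distinct): G must equal 6. So G=6.
Step 5. [col 2: B + Z ≡ G (mod 10)] column 2: given Z=8, G=6, carry-in 1, and digits 1,4,6,8 already taken and all letters distinct, B+Z≡G (mod 10) forces B=7. So B=7.
Step 6. [col 3: A + Y ≡ R (mod 10)] A=5 is one option consistent with column 3 (A + Y ≡ R (mod 10), carry-in 1) — take it ⇒ A=5.
Step 7. [col 3: A + Y ≡ R (mod 10)] column 3: given A=5, Y=4, carry-in 1, and digits 1,4,5,6,7,8 already taken and all letters distinct, A+Y≡R (mod 10) forces R=0. So R=0.
Step 8. [col 4: S + B ≡ I (mod 10)] column 4 reads S+B+carry(1)=I with B=7, I=1; with digits 0,1,4,5,6,7,8 already taken and all letters distinct, the only value for S is 3. So S=3.

Answer: A=5, B=7, G=6, I=1, R=0, S=3, Y=4, Z=8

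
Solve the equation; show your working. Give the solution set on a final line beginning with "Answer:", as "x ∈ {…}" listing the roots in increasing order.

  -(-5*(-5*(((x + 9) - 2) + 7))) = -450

Step 1. [-(-5*(-5*(((x + 9) - 2) + 7))) = -450] flip signs both sides, so neg: -5*(-5*(((x + 9) - 2) + 7)) = 450.
Step 2. [-5*(-5*(((x + 9) - 2) + 7)) = 450] divide by the outer -5 ⇒ div: -5*(((x + 9) - 2) + 7) = -90.
Step 3. [-5*(((x + 9) - 2) + 7) = -90] -5 out front; divide by -5. So div: ((x + 9) - 2) + 7 = 18.
Step 4. [((x + 9) - 2) + 7 = 18] peel the +7: subtract 7 from each side, so sub: (x + 9) - 2 = 11.
Step 5. [(x + 9) - 2 = 11] the outer -2 inverts by adding 2, so sub: x + 9 = 13.
Step 6. [x + 9 = 13] peel the +9: subtract 9 from each side ⇒ sub: x = 4.

Answer: x ∈ {4}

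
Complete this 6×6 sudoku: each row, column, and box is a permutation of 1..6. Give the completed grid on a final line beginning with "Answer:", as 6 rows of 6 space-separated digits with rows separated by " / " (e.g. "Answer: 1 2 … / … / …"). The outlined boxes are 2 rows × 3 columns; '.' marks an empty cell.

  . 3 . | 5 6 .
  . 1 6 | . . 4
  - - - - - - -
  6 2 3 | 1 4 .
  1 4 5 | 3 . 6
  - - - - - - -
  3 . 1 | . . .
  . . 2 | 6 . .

Step 1. [r6c2∈{5}] r6c2 has the single candidate 5 ⇒ r6c2=5.
Step 2. [r2c4∈{2}] r2c4 is down to just 2. So r2c4=2.
Step 3. [r5c6∈{2,5}] across col 6, 2 lands solely at r5c6 ⇒ r5c6=2.
Step 4. [r6c6∈{1,3}] across col 6, 3 lands solely at r6c6, so r6c6=3.
Step 5. [r1c3∈{4}] r1c3's peers cover all but 4 ⇒ r1c3=4.
Step 6. [r5c4∈{4}] only 4 remains possible at r5c4 ⇒ r5c4=4.
Step 7. [r1c6∈{1}] only 1 remains possible at r1c6 ⇒ r1c6=1.
Step 8. [r3c6∈{5}] r3c6 is down to just 5. So r3c6=5.
Step 9. [r5c5∈{5}] only 5 remains possible at r5c5, so r5c5=5.
Step 10. [r6c1∈{4}] r6c1 is down to just 4, so r6c1=4.
Step 11. [r2c5∈{3}] r2c5 is down to just 3, so r2c5=3.
Step 12. [r1c1∈{2}] r1c1 is down to just 2, so r1c1=2.
Step 13. [r5c2∈{6}] r5c2 is down to just 6 ⇒ r5c2=6.
Step 14. [r4c5∈{2}] r4c5 is down to just 2. So r4c5=2.
Step 15. [r6c5∈{1}] r6c5 has the single candidate 1 ⇒ r6c5=1.
Step 16. [r2c1∈{5}] r2c1 has the single candidate 5. So r2c1=5.

Answer: 2 3 4 5 6 1 / 5 1 6 2 3 4 / 6 2 3 1 4 5 / 1 4 5 3 2 6 / 3 6 1 4 5 2 / 4 5 2 6 1 3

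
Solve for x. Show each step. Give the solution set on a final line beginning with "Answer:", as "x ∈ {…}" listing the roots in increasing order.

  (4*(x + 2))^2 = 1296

Step 1. [(4*(x + 2))^2 = 1296] 1296 ≥ 0, LHS is (·)² — take ±√, so sqrt: 4*(x + 2) = 36 or -36.
Step 2. [4*(x + 2) = 36 or -36] leading coefficient 4: divide by 4, so div: x + 2 = 9 or -9.
Step 3. [x + 2 = 9 or -9] 2 comes off first (subtract 2). So sub: x = 7 or -11.

Answer: x ∈ {-11, 7}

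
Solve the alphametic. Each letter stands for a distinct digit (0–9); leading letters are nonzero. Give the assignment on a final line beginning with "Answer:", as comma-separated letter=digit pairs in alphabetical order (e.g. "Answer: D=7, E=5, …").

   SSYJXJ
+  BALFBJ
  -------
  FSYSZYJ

Step 1. [col 1: J + J ≡ J (mod 10)] in column 1 we have J+J≡J with carry-in 0; given nothing yet and all letters distinct, none taken yet, that pins J to 0, so J=0.
Step 2. [col 2: X + B ≡ Y (mod 10)] no forcing yet in column 2 (carry-in 0); X=6 is free and consistent — try it ⇒ X=6.
Step 3. [col 2: X + B ≡ Y (mod 10)] B=9 is one option consistent with column 2 (X + B ≡ Y (mod 10), carry-in 0) — take it. So B=9.
Step 4. [col 2: X + B ≡ Y (mod 10)] column 2: given X=6, B=9, carry-in 0, and digits 0,6,9 already taken and all letters distinct, X+B≡Y (mod 10) forces Y=5, so Y=5.
Step 5. [col 3: J + F ≡ Z (mod 10)] column 3 (J + F ≡ Z (mod 10), carry-in 1) doesn't pin F yet; pick F=1 and continue ⇒ F=1.
Step 6. [col 3: J + F ≡ Z (mod 10)] column 3 reads J+F+carry(1)=Z with J=0, F=1; with digits 0,1,5,6,9 already taken and all letters distinct, the only value for Z is 2 ⇒ Z=2.
Step 7. [col 4: Y + L ≡ S (mod 10)] column 4 (Y + L ≡ S (mod 10), carry-in 0) doesn't pin L yet; pick L=3 and continue, so L=3.
Step 8. [col 4: Y + L ≡ S (mod 10)] column 4: given Y=5, L=3, carry-in 0, and digits 0,1,2,3,5,6,9 already taken and all letters distinct, Y+L≡S (mod 10) forces S=8. So S=8.
Step 9. [col 5: S + A ≡ Y (mod 10)] column 5: given S=8, Y=5, carry-in 0, and digits 0,1,2,3,5,6,8,9 already taken and all letters distinct, S+A≡Y (mod 10) forces A=7. So A=7.

Answer: A=7, B=9, F=1, J=0, L=3, S=8, X=6, Y=5, Z=2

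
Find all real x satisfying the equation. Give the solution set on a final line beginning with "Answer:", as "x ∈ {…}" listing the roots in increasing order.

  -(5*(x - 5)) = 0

Step 1. [-(5*(x - 5)) = 0] leading − — multiply by −1. So neg: 5*(x - 5) = 0.
Step 2. [5*(x - 5) = 0] divide by the outer 5, so div: x - 5 = 0.
Step 3. [x - 5 = 0] the outer -5 inverts by adding 5. So sub: x = 5.

Answer: x ∈ {5}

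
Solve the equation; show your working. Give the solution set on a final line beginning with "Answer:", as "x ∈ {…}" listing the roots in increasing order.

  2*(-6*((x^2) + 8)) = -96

Step 1. [2*(-6*((x^2) + 8)) = -96] 2 out front; divide by 2 ⇒ div: -6*((x^2) + 8) = -48.
Step 2. [-6*((x^2) + 8) = -48] LHS = -6·(…); ÷-6 both sides ⇒ div: (x^2) + 8 = 8.
Step 3. [(x^2) + 8 = 8] peel the +8: subtract 8 from each side, so sub: x^2 = 0.
Step 4. [x^2 = 0] LHS squared, RHS 0 ≥ 0: apply √ (±), so sqrt: x = 0.

Answer: x ∈ {0}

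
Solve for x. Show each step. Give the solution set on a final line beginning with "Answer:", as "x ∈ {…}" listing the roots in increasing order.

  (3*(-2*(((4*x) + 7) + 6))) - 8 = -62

Step 1. [(3*(-2*(((4*x) + 7) + 6))) - 8 = -62] the outer -8 inverts by adding 8, so sub: 3*(-2*(((4*x) + 7) + 6)) = -54.
Step 2. [3*(-2*(((4*x) + 7) + 6)) = -54] divide by the outer 3. So div: -2*(((4*x) + 7) + 6) = -18.
Step 3. [-2*(((4*x) + 7) + 6) = -18] -2 out front; divide by -2. So div: ((4*x) + 7) + 6 = 9.
Step 4. [((4*x) + 7) + 6 = 9] 6 comes off first (subtract 6), so sub: (4*x) + 7 = 3.
Step 5. [(4*x) + 7 = 3] +7 is outermost — subtract 7 both sides. So sub: 4*x = -4.
Step 6. [4*x = -4] LHS = 4·(…); ÷4 both sides, so div: x = -1.

Answer: x ∈ {-1}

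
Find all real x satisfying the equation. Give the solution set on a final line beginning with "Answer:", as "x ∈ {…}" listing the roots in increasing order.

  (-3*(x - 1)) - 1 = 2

Step 1. [(-3*(x - 1)) - 1 = 2] add 1: x sits inside (… - 1), so sub: -3*(x - 1) = 3.
Step 2. [-3*(x - 1) = 3] -3 out front; divide by -3 ⇒ div: x - 1 = -1.
Step 3. [x - 1 = -1] the outer -1 inverts by adding 1. So sub: x = 0.

Answer: x ∈ {0}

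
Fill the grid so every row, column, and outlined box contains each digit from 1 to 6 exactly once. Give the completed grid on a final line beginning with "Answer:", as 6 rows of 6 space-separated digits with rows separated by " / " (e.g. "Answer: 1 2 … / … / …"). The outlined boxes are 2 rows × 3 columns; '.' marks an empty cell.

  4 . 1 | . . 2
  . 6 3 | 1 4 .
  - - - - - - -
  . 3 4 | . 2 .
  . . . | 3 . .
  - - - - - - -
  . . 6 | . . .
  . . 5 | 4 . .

Step 1. [r2c6∈{5}] r2c6's peers cover all but 5 ⇒ r2c6=5.
Step 2. [r1c5∈{3,6}] row 1 places 3 nowhere but r1c5 ⇒ r1c5=3.
Step 3. [r2c1∈{2}] only 2 remains possible at r2c1. So r2c1=2.
Step 4. [r6c2∈{1,2}] in row 6, 2 fits only at r6c2 ⇒ r6c2=2.
Step 5. [r4c6∈{1,4,6}] 4 has one home in row 4: r4c6. So r4c6=4.
Step 6. [r5c2∈{1,4}] r5c1 and r5c6 in row 5 both hold exactly {1,3}; those values are spoken for. So r5c2≠1.
Step 7. [r4c2∈{1,5}] across col 2, 1 lands solely at r4c2. So r4c2=1.
Step 8. [r3c6∈{1,6}] across row 3, 1 lands solely at r3c6. So r3c6=1.
Step 9. [r5c6∈{3}] r5c6's peers cover all but 3 ⇒ r5c6=3.
Step 10. [r5c1∈{1}] r5c1 has the single candidate 1, so r5c1=1.
Step 11. [r5c5∈{5}] r5c5 has the single candidate 5, so r5c5=5.
Step 12. [r4c5∈{6}] r4c5 has the single candidate 6, so r4c5=6.
Step 13. [r3c1∈{5,6}] r3c1 is the only open cell in row 3 admitting 6 ⇒ r3c1=6.
Step 14. [r4c1∈{5}] r4c1's peers cover all but 5. So r4c1=5.
Step 15. [r1c4∈{6}] r1c4 is down to just 6 ⇒ r1c4=6.
Step 16. [r1c2∈{5}] r1c2 has the single candidate 5 ⇒ r1c2=5.
Step 17. [r6c6∈{6}] nothing but 6 survives at r6c6 ⇒ r6c6=6.
Step 18. [r3c4∈{5}] r3c4's peers cover all but 5, so r3c4=5.
Step 19. [r6c5∈{1}] r6c5 is down to just 1. So r6c5=1.
Step 20. [r6c1∈{3}] only 3 remains possible at r6c1 ⇒ r6c1=3.
Step 21. [r4c3∈{2}] nothing but 2 survives at r4c3 ⇒ r4c3=2.
Step 22. [r5c4∈{2}] r5c4 has the single candidate 2 ⇒ r5c4=2.
Step 23. [r5c2∈{4}] only 4 remains possible at r5c2. So r5c2=4.

Answer: 4 5 1 6 3 2 / 2 6 3 1 4 5 / 6 3 4 5 2 1 / 5 1 2 3 6 4 / 1 4 6 2 5 3 / 3 2 5 4 1 6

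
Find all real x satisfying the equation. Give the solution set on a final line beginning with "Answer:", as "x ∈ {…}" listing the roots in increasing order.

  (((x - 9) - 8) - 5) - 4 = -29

Step 1. [(((x - 9) - 8) - 5) - 4 = -29] the outer -4 inverts by adding 4 ⇒ sub: ((x - 9) - 8) - 5 = -25.
Step 2. [((x - 9) - 8) - 5 = -25] add 5: x sits inside (… - 5). So sub: (x - 9) - 8 = -20.
Step 3. [(x - 9) - 8 = -20] -8 is outermost — add 8 both sides, so sub: x - 9 = -12.
Step 4. [x - 9 = -12] peel the -9: add 9 from each side ⇒ sub: x = -3.

Answer: x ∈ {-3}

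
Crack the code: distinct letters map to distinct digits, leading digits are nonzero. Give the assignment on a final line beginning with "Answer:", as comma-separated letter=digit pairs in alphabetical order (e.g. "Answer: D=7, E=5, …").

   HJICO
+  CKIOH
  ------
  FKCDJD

Step 1. [col 1: O + H ≡ D (mod 10)] no forcing yet in column 1 (carry-in 0); H=9 is free and consistent — try it. So H=9.
Step 2. [col 1: O + H ≡ D (mod 10)] column 1 (O + H ≡ D (mod 10), carry-in 0) doesn't pin D yet; pick D=5 and continue. So D=5.
Step 3. [F] adding two 5-digit numbers gives at most 5+1 digits, and here it does — F is that final carry and must be 1, so F=1.
Step 4. [col 1: O + H ≡ D (mod 10)] in column 1 we have O+H≡D with carry-in 0; given H=9, D=5 and digits 1,5,9 already taken and all letters distinct, that pins O to 6, so O=6.
Step 5. [col 2: C + O ≡ J (mod 10)] column 2 (C + O ≡ J (mod 10), carry-in 1) doesn't pin C yet; pick C=3 and continue ⇒ C=3.
Step 6. [col 2: C + O ≡ J (mod 10)] from column 2 (C=3, O=6, carry-in 1, digits 1,3,5,6,9 already taken and all letters distinct): J must equal 0. So J=0.
Step 7. [col 3: I + I ≡ D (mod 10)] column 3 (I + I ≡ D (mod 10), carry-in 1) doesn't pin I yet; pick I=7 and continue, so I=7.
Step 8. [col 4: J + K ≡ C (mod 10)] from column 4 (J=0, C=3, carry-in 1, digits 0,1,3,5,6,7,9 already taken and all letters distinct): K must equal 2 ⇒ K=2.

Answer: C=3, D=5, F=1, H=9, I=7, J=0, K=2, O=6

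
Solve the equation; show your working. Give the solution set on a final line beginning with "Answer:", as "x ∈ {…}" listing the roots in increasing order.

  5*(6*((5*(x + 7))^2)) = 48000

Step 1. [5*(6*((5*(x + 7))^2)) = 48000] LHS = 5·(…); ÷5 both sides, so div: 6*((5*(x + 7))^2) = 9600.
Step 2. [6*((5*(x + 7))^2) = 9600] LHS = 6·(…); ÷6 both sides, so div: (5*(x + 7))^2 = 1600.
Step 3. [(5*(x + 7))^2 = 1600] 1600 ≥ 0, LHS is (·)² — take ±√ ⇒ sqrt: 5*(x + 7) = 40 or -40.
Step 4. [5*(x + 7) = 40 or -40] LHS = 5·(…); ÷5 both sides. So div: x + 7 = 8 or -8.
Step 5. [x + 7 = 8 or -8] 7 comes off first (subtract 7) ⇒ sub: x = 1 or -15.

Answer: x ∈ {-15, 1}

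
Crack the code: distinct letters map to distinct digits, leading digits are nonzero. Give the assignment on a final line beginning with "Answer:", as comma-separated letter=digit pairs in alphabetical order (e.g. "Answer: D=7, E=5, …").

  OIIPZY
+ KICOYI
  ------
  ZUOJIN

Step 1. [col 1: Y + I ≡ N (mod 10)] column 1 (Y + I ≡ N (mod 10), carry-in 0) doesn't pin N yet; pick N=0 and continue. So N=0.
Step 2. [col 1: Y + I ≡ N (mod 10)] Y=6 is one option consistent with column 1 (Y + I ≡ N (mod 10), carry-in 0) — take it ⇒ Y=6.
Step 3. [col 1: Y + I ≡ N (mod 10)] in column 1 we have Y+I≡N with carry-in 0; given Y=6, N=0 and digits 0,6 already taken and all letters distinct, that pins I to 4 ⇒ I=4.
Step 4. [col 2: Z + Y ≡ I (mod 10)] column 2: given Y=6, I=4, carry-in 1, and digits 0,4,6 already taken and all letters distinct, Z+Y≡I (mod 10) forces Z=7 ⇒ Z=7.
Step 5. [col 3: P + O ≡ J (mod 10)] column 3 (P + O ≡ J (mod 10), carry-in 1) doesn't pin O yet; pick O=5 and continue, so O=5.
Step 6. [col 3: P + O ≡ J (mod 10)] no forcing yet in column 3 (carry-in 1); P=3 is free and consistent — try it ⇒ P=3.
Step 7. [col 3: P + O ≡ J (mod 10)] column 3 reads P+O+carry(1)=J with P=3, O=5; with digits 0,3,4,5,6,7 already taken and all letters distinct, the only value for J is 9 ⇒ J=9.
Step 8. [col 4: I + C ≡ O (mod 10)] in column 4 we have I+C≡O with carry-in 0; given I=4, O=5 and digits 0,3,4,5,6,7,9 already taken and all letters distinct, that pins C to 1, so C=1.
Step 9. [col 5: I + I ≡ U (mod 10)] from column 5 (I=4, carry-in 0, digits 0,1,3,4,5,6,7,9 already taken and all letters distinct): U must equal 8 ⇒ U=8.
Step 10. [col 6: O + K ≡ Z (mod 10)] column 6: given O=5, Z=7, carry-in 0, and digits 0,1,3,4,5,6,7,8,9 already taken and all letters distinct, O+K≡Z (mod 10) forces K=2. So K=2.

Answer: C=1, I=4, J=9, K=2, N=0, O=5, P=3, U=8, Y=6, Z=7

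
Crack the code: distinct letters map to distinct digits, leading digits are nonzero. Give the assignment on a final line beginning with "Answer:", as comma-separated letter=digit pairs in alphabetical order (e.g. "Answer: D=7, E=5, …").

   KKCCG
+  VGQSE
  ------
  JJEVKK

Step 1. [col 1: G + E ≡ K (mod 10)] no forcing yet in column 1 (carry-in 0); K=2 is free and consistent — try it ⇒ K=2.
Step 2. [J] the sum has 6 digits but both addends have 5; that extra leading digit J is the final carry, namely 1 ⇒ J=1.
Step 3. [col 1: G + E ≡ K (mod 10)] no forcing yet in column 1 (carry-in 0); E=7 is free and consistent — try it. So E=7.
Step 4. [col 1: G + E ≡ K (mod 10)] column 1: given E=7, K=2, carry-in 0, and digits 1,2,7 already taken and all letters distinct, G+E≡K (mod 10) forces G=5 ⇒ G=5.
Step 5. [col 2: C + S ≡ K (mod 10)] several values work for C in column 2 (C + S ≡ K (mod 10), carry-in 1); try C=8. So C=8.
Step 6. [col 2: C + S ≡ K (mod 10)] column 2: given C=8, K=2, carry-in 1, and digits 1,2,5,7,8 already taken and all letters distinct, C+S≡K (mod 10) forces S=3 ⇒ S=3.
Step 7. [col 3: C + Q ≡ V (mod 10)] column 3 reads C+Q+carry(1)=V with C=8; with digits 1,2,3,5,7,8 already taken and all letters distinct, the only value for Q is 0. So Q=0.
Step 8. [col 3: C + Q ≡ V (mod 10)] column 3 reads C+Q+carry(1)=V with C=8, Q=0; with digits 0,1,2,3,5,7,8 already taken and all letters distinct, the only value for V is 9, so V=9.

Answer: C=8, E=7, G=5, J=1, K=2, Q=0, S=3, V=9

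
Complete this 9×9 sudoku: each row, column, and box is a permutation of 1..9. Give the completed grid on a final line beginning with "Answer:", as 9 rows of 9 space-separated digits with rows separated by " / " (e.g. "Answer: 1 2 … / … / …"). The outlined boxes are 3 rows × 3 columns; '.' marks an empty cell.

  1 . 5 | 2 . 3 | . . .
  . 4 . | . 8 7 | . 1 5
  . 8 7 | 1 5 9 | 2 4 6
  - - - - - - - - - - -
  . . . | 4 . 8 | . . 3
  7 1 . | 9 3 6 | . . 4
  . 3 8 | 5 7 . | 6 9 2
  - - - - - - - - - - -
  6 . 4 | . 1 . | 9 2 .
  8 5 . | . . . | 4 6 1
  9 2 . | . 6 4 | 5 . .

Step 1. [r2c3∈{2,3,6,9}] in row 2, 9 fits only at r2c3 ⇒ r2c3=9.
Step 2. [r7c4∈{3,7,8}] across row 7, 3 lands solely at r7c4 ⇒ r7c4=3.
Step 3. [r7c9∈{7,8}] across row 7, 8 lands solely at r7c9, so r7c9=8.
Step 4. [r4c5∈{2}] r4c5 has the single candidate 2 ⇒ r4c5=2.
Step 5. [r9c9∈{7}] r9c9 has the single candidate 7, so r9c9=7.
Step 6. [r5c8∈{5,8}] in row 5, 5 fits only at r5c8 ⇒ r5c8=5.
Step 7. [r4c8∈{7}] r4c8 is down to just 7. So r4c8=7.
Step 8. [r4c2∈{6,9}] 9 has one home in row 4: r4c2. So r4c2=9.
Step 9. [r9c8∈{3}] r9c8 has the single candidate 3 ⇒ r9c8=3.
Step 10. [r5c7∈{8}] r5c7 has the single candidate 8, so r5c7=8.
Step 11. [r2c1∈{2,3}] 2 has one home in row 2: r2c1 ⇒ r2c1=2.
Step 12. [r2c7∈{3}] only 3 remains possible at r2c7 ⇒ r2c7=3.
Step 13. [r8c3∈{3}] r8c3 has the single candidate 3 ⇒ r8c3=3.
Step 14. [r1c5∈{4}] only 4 remains possible at r1c5, so r1c5=4.
Step 15. [r8c5∈{9}] r8c5's peers cover all but 9. So r8c5=9.
Step 16. [r4c3∈{6}] r4c3 has the single candidate 6. So r4c3=6.
Step 17. [r8c6∈{2}] r8c6 is down to just 2. So r8c6=2.
Step 18. [r7c2∈{7}] nothing but 7 survives at r7c2, so r7c2=7.
Step 19. [r1c8∈{8}] r1c8 has the single candidate 8. So r1c8=8.
Step 20. [r1c2∈{6}] r1c2 is down to just 6, so r1c2=6.
Step 21. [r2c4∈{6}] nothing but 6 survives at r2c4. So r2c4=6.
Step 22. [r1c9∈{9}] r1c9 has the single candidate 9 ⇒ r1c9=9.
Step 23. [r3c1∈{3}] only 3 remains possible at r3c1 ⇒ r3c1=3.
Step 24. [r8c4∈{7}] r8c4 is down to just 7 ⇒ r8c4=7.
Step 25. [r4c7∈{1}] r4c7's peers cover all but 1 ⇒ r4c7=1.
Step 26. [r9c4∈{8}] r9c4 is down to just 8, so r9c4=8.
Step 27. [r6c1∈{4}] only 4 remains possible at r6c1 ⇒ r6c1=4.
Step 28. [r6c6∈{1}] only 1 remains possible at r6c6 ⇒ r6c6=1.
Step 29. [r1c7∈{7}] r1c7 has the single candidate 7 ⇒ r1c7=7.
Step 30. [r5c3∈{2}] only 2 remains possible at r5c3, so r5c3=2.
Step 31. [r4c1∈{5}] r4c1's peers cover all but 5 ⇒ r4c1=5.
Step 32. [r9c3∈{1}] r9c3's peers cover all but 1 ⇒ r9c3=1.
Step 33. [r7c6∈{5}] nothing but 5 survives at r7c6. So r7c6=5.

Answer: 1 6 5 2 4 3 7 8 9 / 2 4 9 6 8 7 3 1 5 / 3 8 7 1 5 9 2 4 6 / 5 9 6 4 2 8 1 7 3 / 7 1 2 9 3 6 8 5 4 / 4 3 8 5 7 1 6 9 2 / 6 7 4 3 1 5 9 2 8 / 8 5 3 7 9 2 4 6 1 / 9 2 1 8 6 4 5 3 7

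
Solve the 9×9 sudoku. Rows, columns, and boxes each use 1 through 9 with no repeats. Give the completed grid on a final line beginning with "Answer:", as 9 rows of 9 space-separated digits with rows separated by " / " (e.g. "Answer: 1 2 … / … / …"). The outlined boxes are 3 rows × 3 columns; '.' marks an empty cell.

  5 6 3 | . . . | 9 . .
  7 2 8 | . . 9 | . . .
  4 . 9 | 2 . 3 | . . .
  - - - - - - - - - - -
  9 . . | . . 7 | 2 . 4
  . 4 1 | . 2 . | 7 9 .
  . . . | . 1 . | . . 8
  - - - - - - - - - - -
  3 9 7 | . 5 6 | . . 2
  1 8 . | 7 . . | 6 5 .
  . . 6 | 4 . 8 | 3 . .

Step 1. [r4c8∈{1,3,6}] row 4 places 1 nowhere but r4c8 ⇒ r4c8=1.
Step 2. [r2c4∈{1,5,6}] across box 2, 5 lands solely at r2c4. So r2c4=5.
Step 3. [r9c9∈{1,7,9}] across row 9, 1 lands solely at r9c9, so r9c9=1.
Step 4. [r6c7∈{5}] nothing but 5 survives at r6c7, so r6c7=5.
Step 5. [r1c9∈{7}] r1c9 is down to just 7 ⇒ r1c9=7.
Step 6. [r6c4∈{3,6,9}] 9 has one home in row 6: r6c4. So r6c4=9.
Step 7. [r8c5∈{3,9}] row 8 places 3 nowhere but r8c5. So r8c5=3.
Step 8. [r1c6∈{1,4}] in col 6, 1 fits only at r1c6 ⇒ r1c6=1.
Step 9. [r1c4∈{8}] r1c4 has the single candidate 8. So r1c4=8.
Step 10. [r2c7∈{1,4}] in row 2, 1 fits only at r2c7 ⇒ r2c7=1.
Step 11. [r9c1∈{2}] r9c1 has the single candidate 2 ⇒ r9c1=2.
Step 12. [r6c1∈{6}] nothing but 6 survives at r6c1, so r6c1=6.
Step 13. [r5c9∈{3,6}] box 6 places 6 nowhere but r5c9. So r5c9=6.
Step 14. [r4c4∈{3,6}] r4c4 is the only open cell in col 4 admitting 6 ⇒ r4c4=6.
Step 15. [r3c7∈{8}] r3c7's peers cover all but 8, so r3c7=8.
Step 16. [r1c5∈{4}] only 4 remains possible at r1c5. So r1c5=4.
Step 17. [r2c8∈{3,4,6}] row 2 places 4 nowhere but r2c8 ⇒ r2c8=4.
Step 18. [r4c2∈{3,5}] in row 4, 3 fits only at r4c2 ⇒ r4c2=3.
Step 19. [r3c8∈{6}] nothing but 6 survives at r3c8. So r3c8=6.
Step 20. [r5c6∈{5}] r5c6 has the single candidate 5. So r5c6=5.
Step 21. [r4c5∈{8}] only 8 remains possible at r4c5. So r4c5=8.
Step 22. [r9c8∈{7}] r9c8 has the single candidate 7 ⇒ r9c8=7.
Step 23. [r5c4∈{3}] only 3 remains possible at r5c4, so r5c4=3.
Step 24. [r3c9∈{5}] nothing but 5 survives at r3c9. So r3c9=5.
Step 25. [r1c8∈{2}] only 2 remains possible at r1c8 ⇒ r1c8=2.
Step 26. [r6c6∈{4}] r6c6 is down to just 4 ⇒ r6c6=4.
Step 27. [r4c3∈{5}] r4c3 has the single candidate 5, so r4c3=5.
Step 28. [r6c2∈{7}] r6c2 is down to just 7, so r6c2=7.
Step 29. [r7c8∈{8}] nothing but 8 survives at r7c8, so r7c8=8.
Step 30. [r3c2∈{1}] r3c2 is down to just 1, so r3c2=1.
Step 31. [r8c3∈{4}] r8c3's peers cover all but 4, so r8c3=4.
Step 32. [r8c6∈{2}] r8c6 is down to just 2 ⇒ r8c6=2.
Step 33. [r6c3∈{2}] r6c3 is down to just 2, so r6c3=2.
Step 34. [r9c5∈{9}] r9c5 has the single candidate 9, so r9c5=9.
Step 35. [r3c5∈{7}] nothing but 7 survives at r3c5 ⇒ r3c5=7.
Step 36. [r2c5∈{6}] nothing but 6 survives at r2c5. So r2c5=6.
Step 37. [r7c4∈{1}] only 1 remains possible at r7c4 ⇒ r7c4=1.
Step 38. [r5c1∈{8}] nothing but 8 survives at r5c1, so r5c1=8.
Step 39. [r7c7∈{4}] r7c7 is down to just 4. So r7c7=4.
Step 40. [r2c9∈{3}] r2c9 has the single candidate 3. So r2c9=3.
Step 41. [r8c9∈{9}] only 9 remains possible at r8c9 ⇒ r8c9=9.
Step 42. [r6c8∈{3}] nothing but 3 survives at r6c8 ⇒ r6c8=3.
Step 43. [r9c2∈{5}] nothing but 5 survives at r9c2, so r9c2=5.

Answer: 5 6 3 8 4 1 9 2 7 / 7 2 8 5 6 9 1 4 3 / 4 1 9 2 7 3 8 6 5 / 9 3 5 6 8 7 2 1 4 / 8 4 1 3 2 5 7 9 6 / 6 7 2 9 1 4 5 3 8 / 3 9 7 1 5 6 4 8 2 / 1 8 4 7 3 2 6 5 9 / 2 5 6 4 9 8 3 7 1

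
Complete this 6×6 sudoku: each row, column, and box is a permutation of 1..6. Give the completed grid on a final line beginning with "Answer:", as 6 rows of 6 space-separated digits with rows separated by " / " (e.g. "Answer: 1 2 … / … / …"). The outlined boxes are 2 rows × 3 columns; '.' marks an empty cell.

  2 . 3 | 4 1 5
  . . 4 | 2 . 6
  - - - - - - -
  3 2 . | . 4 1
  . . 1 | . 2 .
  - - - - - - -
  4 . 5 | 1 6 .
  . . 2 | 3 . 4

Step 1. [r3c3∈{6}] r3c3's peers cover all but 6. So r3c3=6.
Step 2. [r4c1∈{5}] nothing but 5 survives at r4c1. So r4c1=5.
Step 3. [r6c1∈{1,6}] 6 has one home in col 1: r6c1 ⇒ r6c1=6.
Step 4. [r2c1∈{1}] nothing but 1 survives at r2c1, so r2c1=1.
Step 5. [r5c6∈{2}] r5c6's peers cover all but 2, so r5c6=2.
Step 6. [r5c2∈{3}] r5c2's peers cover all but 3, so r5c2=3.
Step 7. [r2c5∈{3}] only 3 remains possible at r2c5, so r2c5=3.
Step 8. [r1c2∈{6}] r1c2 has the single candidate 6. So r1c2=6.
Step 9. [r2c2∈{5}] r2c2 has the single candidate 5. So r2c2=5.
Step 10. [r4c2∈{4}] r4c2 is down to just 4, so r4c2=4.
Step 11. [r3c4∈{5}] only 5 remains possible at r3c4 ⇒ r3c4=5.
Step 12. [r4c6∈{3}] r4c6 has the single candidate 3, so r4c6=3.
Step 13. [r4c4∈{6}] nothing but 6 survives at r4c4. So r4c4=6.
Step 14. [r6c2∈{1}] nothing but 1 survives at r6c2. So r6c2=1.
Step 15. [r6c5∈{5}] r6c5's peers cover all but 5 ⇒ r6c5=5.

Answer: 2 6 3 4 1 5 / 1 5 4 2 3 6 / 3 2 6 5 4 1 / 5 4 1 6 2 3 / 4 3 5 1 6 2 / 6 1 2 3 5 4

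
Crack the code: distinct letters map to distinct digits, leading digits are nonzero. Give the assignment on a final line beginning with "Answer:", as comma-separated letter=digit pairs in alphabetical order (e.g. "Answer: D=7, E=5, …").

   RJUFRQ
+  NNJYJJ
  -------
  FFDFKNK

Step 1. [F] the sum has 7 digits but both addends have 6; that extra leading digit F is the final carry, namely 1. So F=1.
Step 2. [col 1: Q + J ≡ K (mod 10)] several values work for J in column 1 (Q + J ≡ K (mod 10), carry-in 0); try J=3 ⇒ J=3.
Step 3. [col 1: Q + J ≡ K (mod 10)] K=7 is one option consistent with column 1 (Q + J ≡ K (mod 10), carry-in 0) — take it, so K=7.
Step 4. [col 1: Q + J ≡ K (mod 10)] column 1 reads Q+J+carry(0)=K with J=3, K=7; with digits 1,3,7 already taken and all letters distinct, the only value for Q is 4 ⇒ Q=4.
Step 5. [col 2: R + J ≡ N (mod 10)] N=2 is one option consistent with column 2 (R + J ≡ N (mod 10), carry-in 0) — take it. So N=2.
Step 6. [col 2: R + J ≡ N (mod 10)] in column 2 we have R+J≡N with carry-in 0; given J=3, N=2 and digits 1,2,3,4,7 already taken and all letters distinct, that pins R to 9, so R=9.
Step 7. [col 3: F + Y ≡ K (mod 10)] from column 3 (F=1, K=7, carry-in 1, digits 1,2,3,4,7,9 already taken and all letters distinct): Y must equal 5. So Y=5.
Step 8. [col 4: U + J ≡ F (mod 10)] in column 4 we have U+J≡F with carry-in 0; given J=3, F=1 and digits 1,2,3,4,5,7,9 already taken and all letters distinct, that pins U to 8, so U=8.
Step 9. [col 5: J + N ≡ D (mod 10)] from column 5 (J=3, N=2, carry-in 1, digits 1,2,3,4,5,7,8,9 already taken and all letters distinct): D must equal 6, so D=6.

Answer: D=6, F=1, J=3, K=7, N=2, Q=4, R=9, U=8, Y=5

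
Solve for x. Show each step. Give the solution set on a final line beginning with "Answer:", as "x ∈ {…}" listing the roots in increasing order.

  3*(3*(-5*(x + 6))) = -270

Step 1. [3*(3*(-5*(x + 6))) = -270] leading coefficient 3: divide by 3, so div: 3*(-5*(x + 6)) = -90.
Step 2. [3*(-5*(x + 6)) = -90] 3 out front; divide by 3, so div: -5*(x + 6) = -30.
Step 3. [-5*(x + 6) = -30] -5 out front; divide by -5, so div: x + 6 = 6.
Step 4. [x + 6 = 6] subtract 6: x sits inside (… + 6). So sub: x = 0.

Answer: x ∈ {0}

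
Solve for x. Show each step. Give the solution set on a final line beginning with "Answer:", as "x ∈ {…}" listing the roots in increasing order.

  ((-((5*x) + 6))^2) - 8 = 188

Step 1. [((-((5*x) + 6))^2) - 8 = 188] -8 is outermost — add 8 both sides. So sub: (-((5*x) + 6))^2 = 196.
Step 2. [(-((5*x) + 6))^2 = 196] LHS squared, RHS 196 ≥ 0: apply √ (±) ⇒ sqrt: -((5*x) + 6) = 14 or -14.
Step 3. [-((5*x) + 6) = 14 or -14] LHS negated; negate both sides, so neg: (5*x) + 6 = -14 or 14.
Step 4. [(5*x) + 6 = -14 or 14] +6 is outermost — subtract 6 both sides ⇒ sub: 5*x = -20 or 8.
Step 5. [5*x = -20 or 8] divide by the outer 5 ⇒ div: x = -4 or 8/5.

Answer: x ∈ {-4, 8/5}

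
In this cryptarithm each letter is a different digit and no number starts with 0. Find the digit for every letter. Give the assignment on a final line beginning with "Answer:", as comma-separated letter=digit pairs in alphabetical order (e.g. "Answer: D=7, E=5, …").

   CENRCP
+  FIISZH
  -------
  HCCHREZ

Step 1. [col 1: P + H ≡ Z (mod 10)] column 1 (P + H ≡ Z (mod 10), carry-in 0) doesn't pin Z yet; pick Z=3 and continue. So Z=3.
Step 2. [col 1: P + H ≡ Z (mod 10)] no forcing yet in column 1 (carry-in 0); H=1 is free and consistent — try it, so H=1.
Step 3. [col 1: P + H ≡ Z (mod 10)] column 1 reads P+H+carry(0)=Z with H=1, Z=3; with digits 1,3 already taken and all letters distinct, the only value for P is 2 ⇒ P=2.
Step 4. [col 2: C + Z ≡ E (mod 10)] no forcing yet in column 2 (carry-in 0); E=7 is free and consistent — try it. So E=7.
Step 5. [col 2: C + Z ≡ E (mod 10)] from column 2 (Z=3, E=7, carry-in 0, digits 1,2,3,7 already taken and all letters distinct): C must equal 4. So C=4.
Step 6. [col 3: R + S ≡ R (mod 10)] column 3 reads R+S+carry(0)=R with nothing yet; with digits 1,2,3,4,7 already taken and all letters distinct, the only value for S is 0. So S=0.
Step 7. [col 3: R + S ≡ R (mod 10)] no forcing yet in column 3 (carry-in 0); R=8 is free and consistent — try it ⇒ R=8.
Step 8. [col 4: N + I ≡ H (mod 10)] column 4 (N + I ≡ H (mod 10), carry-in 0) doesn't pin N yet; pick N=5 and continue. So N=5.
Step 9. [col 4: N + I ≡ H (mod 10)] in column 4 we have N+I≡H with carry-in 0; given N=5, H=1 and digits 0,1,2,3,4,5,7,8 already taken and all letters distinct, that pins I to 6. So I=6.
Step 10. [col 6: C + F ≡ C (mod 10)] from column 6 (C=4, carry-in 1, digits 0,1,2,3,4,5,6,7,8 already taken and all letters distinct): F must equal 9, so F=9.

Answer: C=4, E=7, F=9, H=1, I=6, N=5, P=2, R=8, S=0, Z=3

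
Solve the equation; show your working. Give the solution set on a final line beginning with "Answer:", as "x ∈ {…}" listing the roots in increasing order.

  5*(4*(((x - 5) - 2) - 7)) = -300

Step 1. [5*(4*(((x - 5) - 2) - 7)) = -300] 5·(inner) — divide through by 5, so div: 4*(((x - 5) - 2) - 7) = -60.
Step 2. [4*(((x - 5) - 2) - 7) = -60] leading coefficient 4: divide by 4. So div: ((x - 5) - 2) - 7 = -15.
Step 3. [((x - 5) - 2) - 7 = -15] add 7: x sits inside (… - 7). So sub: (x - 5) - 2 = -8.
Step 4. [(x - 5) - 2 = -8] the outer -2 inverts by adding 2 ⇒ sub: x - 5 = -6.
Step 5. [x - 5 = -6] the outer -5 inverts by adding 5. So sub: x = -1.

Answer: x ∈ {-1}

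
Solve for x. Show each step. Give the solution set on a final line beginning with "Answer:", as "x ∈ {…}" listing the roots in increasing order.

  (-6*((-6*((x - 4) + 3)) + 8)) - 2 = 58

Step 1. [(-6*((-6*((x - 4) + 3)) + 8)) - 2 = 58] the outer -2 inverts by adding 2 ⇒ sub: -6*((-6*((x - 4) + 3)) + 8) = 60.
Step 2. [-6*((-6*((x - 4) + 3)) + 8) = 60] -6·(inner) — divide through by -6 ⇒ div: (-6*((x - 4) + 3)) + 8 = -10.
Step 3. [(-6*((x - 4) + 3)) + 8 = -10] 8 comes off first (subtract 8). So sub: -6*((x - 4) + 3) = -18.
Step 4. [-6*((x - 4) + 3) = -18] -6 out front; divide by -6. So div: (x - 4) + 3 = 3.
Step 5. [(x - 4) + 3 = 3] peel the +3: subtract 3 from each side, so sub: x - 4 = 0.
Step 6. [x - 4 = 0] add 4: x sits inside (… - 4). So sub: x = 4.

Answer: x ∈ {4}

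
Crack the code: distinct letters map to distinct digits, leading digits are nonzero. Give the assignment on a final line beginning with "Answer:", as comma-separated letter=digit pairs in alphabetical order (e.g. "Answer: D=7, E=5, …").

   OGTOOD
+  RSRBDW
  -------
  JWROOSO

Step 1. [col 1: D + W ≡ O (mod 10)] O=5 is one option consistent with column 1 (D + W ≡ O (mod 10), carry-in 0) — take it ⇒ O=5.
Step 2. [col 1: D + W ≡ O (mod 10)] no forcing yet in column 1 (carry-in 0); W=2 is free and consistent — try it ⇒ W=2.
Step 3. [col 1: D + W ≡ O (mod 10)] from column 1 (W=2, O=5, carry-in 0, digits 2,5 already taken and all letters distinct): D must equal 3, so D=3.
Step 4. [J] J is the leading digit of a 7-digit sum of two 6-digit numbers; the final carry is exactly 1 ⇒ J=1.
Step 5. [col 2: O + D ≡ S (mod 10)] in column 2 we have O+D≡S with carry-in 0; given O=5, D=3 and digits 1,2,3,5 already taken and all letters distinct, that pins S to 8. So S=8.
Step 6. [col 3: O + B ≡ O (mod 10)] column 3: given O=5, carry-in 0, and digits 1,2,3,5,8 already taken and all letters distinct, O+B≡O (mod 10) forces B=0. So B=0.
Step 7. [col 4: T + R ≡ O (mod 10)] column 4 (T + R ≡ O (mod 10), carry-in 0) doesn't pin T yet; pick T=9 and continue ⇒ T=9.
Step 8. [col 4: T + R ≡ O (mod 10)] in column 4 we have T+R≡O with carry-in 0; given T=9, O=5 and digits 0,1,2,3,5,8,9 already taken and all letters distinct, that pins R to 6, so R=6.
Step 9. [col 5: G + S ≡ R (mod 10)] column 5: given S=8, R=6, carry-in 1, and digits 0,1,2,3,5,6,8,9 already taken and all letters distinct, G+S≡R (mod 10) forces G=7, so G=7.

Answer: B=0, D=3, G=7, J=1, O=5, R=6, S=8, T=9, W=2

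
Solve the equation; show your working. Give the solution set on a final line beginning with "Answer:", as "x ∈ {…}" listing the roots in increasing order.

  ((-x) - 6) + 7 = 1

Step 1. [((-x) - 6) + 7 = 1] 7 comes off first (subtract 7). So sub: (-x) - 6 = -6.
Step 2. [(-x) - 6 = -6] the outer -6 inverts by adding 6. So sub: -x = 0.
Step 3. [-x = 0] leading − — multiply by −1 ⇒ neg: x = 0.

Answer: x ∈ {0}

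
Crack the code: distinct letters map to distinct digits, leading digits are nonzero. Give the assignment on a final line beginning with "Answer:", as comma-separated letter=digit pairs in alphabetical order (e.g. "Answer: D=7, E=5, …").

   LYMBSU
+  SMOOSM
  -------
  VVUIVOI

Step 1. [col 1: U + M ≡ I (mod 10)] no forcing yet in column 1 (carry-in 0); I=9 is free and consistent — try it, so I=9.
Step 2. [V] the sum has 7 digits but both addends have 6; that extra leading digit V is the final carry, namely 1, so V=1.
Step 3. [col 1: U + M ≡ I (mod 10)] column 1 (U + M ≡ I (mod 10), carry-in 0) doesn't pin M yet; pick M=2 and continue. So M=2.
Step 4. [col 1: U + M ≡ I (mod 10)] column 1 reads U+M+carry(0)=I with M=2, I=9; with digits 1,2,9 already taken and all letters distinct, the only value for U is 7 ⇒ U=7.
Step 5. [col 2: S + S ≡ O (mod 10)] several values work for S in column 2 (S + S ≡ O (mod 10), carry-in 0); try S=8. So S=8.
Step 6. [col 2: S + S ≡ O (mod 10)] in column 2 we have S+S≡O with carry-in 0; given S=8 and digits 1,2,7,8,9 already taken and all letters distinct, that pins O to 6, so O=6.
Step 7. [col 3: B + O ≡ V (mod 10)] column 3 reads B+O+carry(1)=V with O=6, V=1; with digits 1,2,6,7,8,9 already taken and all letters distinct, the only value for B is 4. So B=4.
Step 8. [col 5: Y + M ≡ U (mod 10)] in column 5 we have Y+M≡U with carry-in 0; given M=2, U=7 and digits 1,2,4,6,7,8,9 already taken and all letters distinct, that pins Y to 5 ⇒ Y=5.
Step 9. [col 6: L + S ≡ V (mod 10)] from column 6 (S=8, V=1, carry-in 0, digits 1,2,4,5,6,7,8,9 already taken and all letters distinct): L must equal 3 ⇒ L=3.

Answer: B=4, I=9, L=3, M=2, O=6, S=8, U=7, V=1, Y=5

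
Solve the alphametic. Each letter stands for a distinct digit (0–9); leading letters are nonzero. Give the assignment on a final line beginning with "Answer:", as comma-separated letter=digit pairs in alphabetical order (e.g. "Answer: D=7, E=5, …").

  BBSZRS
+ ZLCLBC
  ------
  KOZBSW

Step 1. [col 1: S + C ≡ W (mod 10)] no forcing yet in column 1 (carry-in 0); C=3 is free and consistent — try it. So C=3.
Step 2. [col 1: S + C ≡ W (mod 10)] several values work for S in column 1 (S + C ≡ W (mod 10), carry-in 0); try S=1 ⇒ S=1.
Step 3. [col 1: S + C ≡ W (mod 10)] column 1 reads S+C+carry(0)=W with S=1, C=3; with digits 1,3 already taken and all letters distinct, the only value for W is 4. So W=4.
Step 4. [col 2: R + B ≡ S (mod 10)] no forcing yet in column 2 (carry-in 0); B=2 is free and consistent — try it, so B=2.
Step 5. [col 2: R + B ≡ S (mod 10)] in column 2 we have R+B≡S with carry-in 0; given B=2, S=1 and digits 1,2,3,4 already taken and all letters distinct, that pins R to 9, so R=9.
Step 6. [col 3: Z + L ≡ B (mod 10)] L=6 is one option consistent with column 3 (Z + L ≡ B (mod 10), carry-in 1) — take it ⇒ L=6.
Step 7. [col 3: Z + L ≡ B (mod 10)] column 3: given L=6, B=2, carry-in 1, and digits 1,2,3,4,6,9 already taken and all letters distinct, Z+L≡B (mod 10) forces Z=5, so Z=5.
Step 8. [col 5: B + L ≡ O (mod 10)] from column 5 (B=2, L=6, carry-in 0, digits 1,2,3,4,5,6,9 already taken and all letters distinct): O must equal 8. So O=8.
Step 9. [col 6: B + Z ≡ K (mod 10)] column 6 reads B+Z+carry(0)=K with B=2, Z=5; with digits 1,2,3,4,5,6,8,9 already taken and all letters distinct, the only value for K is 7. So K=7.

Answer: B=2, C=3, K=7, L=6, O=8, R=9, S=1, W=4, Z=5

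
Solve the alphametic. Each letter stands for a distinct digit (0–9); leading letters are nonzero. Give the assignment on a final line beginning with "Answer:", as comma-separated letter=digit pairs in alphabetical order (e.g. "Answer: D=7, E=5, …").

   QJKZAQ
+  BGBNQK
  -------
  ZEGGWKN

Step 1. [col 1: Q + K ≡ N (mod 10)] no forcing yet in column 1 (carry-in 0); N=3 is free and consistent — try it, so N=3.
Step 2. [col 1: Q + K ≡ N (mod 10)] no forcing yet in column 1 (carry-in 0); K=6 is free and consistent — try it ⇒ K=6.
Step 3. [col 1: Q + K ≡ N (mod 10)] in column 1 we have Q+K≡N with carry-in 0; given K=6, N=3 and digits 3,6 already taken and all letters distinct, that pins Q to 7. So Q=7.
Step 4. [col 2: A + Q ≡ K (mod 10)] column 2 reads A+Q+carry(1)=K with Q=7, K=6; with digits 3,6,7 already taken and all letters distinct, the only value for A is 8. So A=8.
Step 5. [col 3: Z + N ≡ W (mod 10)] no forcing yet in column 3 (carry-in 1); Z=1 is free and consistent — try it. So Z=1.
Step 6. [col 3: Z + N ≡ W (mod 10)] from column 3 (Z=1, N=3, carry-in 1, digits 1,3,6,7,8 already taken and all letters distinct): W must equal 5. So W=5.
Step 7. [col 4: K + B ≡ G (mod 10)] from column 4 (K=6, carry-in 0, digits 1,3,5,6,7,8 already taken and all letters distinct): B must equal 4 ⇒ B=4.
Step 8. [col 4: K + B ≡ G (mod 10)] in column 4 we have K+B≡G with carry-in 0; given K=6, B=4 and digits 1,3,4,5,6,7,8 already taken and all letters distinct, that pins G to 0 ⇒ G=0.
Step 9. [col 5: J + G ≡ G (mod 10)] in column 5 we have J+G≡G with carry-in 1; given G=0 and digits 0,1,3,4,5,6,7,8 already taken and all letters distinct, that pins J to 9 ⇒ J=9.
Step 10. [col 6: Q + B ≡ E (mod 10)] from column 6 (Q=7, B=4, carry-in 1, digits 0,1,3,4,5,6,7,8,9 already taken and all letters distinct): E must equal 2 ⇒ E=2.

Answer: A=8, B=4, E=2, G=0, J=9, K=6, N=3, Q=7, W=5, Z=1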